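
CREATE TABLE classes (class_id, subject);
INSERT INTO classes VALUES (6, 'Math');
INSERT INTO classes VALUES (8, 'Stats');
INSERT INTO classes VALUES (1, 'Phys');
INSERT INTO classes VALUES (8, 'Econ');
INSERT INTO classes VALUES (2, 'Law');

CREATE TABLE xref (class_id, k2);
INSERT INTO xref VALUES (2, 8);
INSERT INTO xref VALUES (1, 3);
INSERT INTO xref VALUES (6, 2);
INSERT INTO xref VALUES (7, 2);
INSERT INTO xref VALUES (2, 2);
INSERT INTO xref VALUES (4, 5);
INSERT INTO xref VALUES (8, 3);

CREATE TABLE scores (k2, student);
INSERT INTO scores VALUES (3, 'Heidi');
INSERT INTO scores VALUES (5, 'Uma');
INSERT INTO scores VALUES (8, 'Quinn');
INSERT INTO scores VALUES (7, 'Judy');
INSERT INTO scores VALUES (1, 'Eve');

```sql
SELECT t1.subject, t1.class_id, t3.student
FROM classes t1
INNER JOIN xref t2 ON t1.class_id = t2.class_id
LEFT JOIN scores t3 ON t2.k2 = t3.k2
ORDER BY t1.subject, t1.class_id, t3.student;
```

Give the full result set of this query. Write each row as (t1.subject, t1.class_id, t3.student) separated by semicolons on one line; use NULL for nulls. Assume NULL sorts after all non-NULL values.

Evaluate left to right. First `classes t1 INNER JOIN xref t2` on class_id: 6 row(s).
Then LEFT JOIN `scores t3` on k2: each of those 6 rows is kept; rows whose t2.k2 has no match in t3 get NULL for t3's columns.

(Econ, 8, Heidi); (Law, 2, Quinn); (Law, 2, NULL); (Math, 6, NULL); (Phys, 1, Heidi); (Stats, 8, Heidi)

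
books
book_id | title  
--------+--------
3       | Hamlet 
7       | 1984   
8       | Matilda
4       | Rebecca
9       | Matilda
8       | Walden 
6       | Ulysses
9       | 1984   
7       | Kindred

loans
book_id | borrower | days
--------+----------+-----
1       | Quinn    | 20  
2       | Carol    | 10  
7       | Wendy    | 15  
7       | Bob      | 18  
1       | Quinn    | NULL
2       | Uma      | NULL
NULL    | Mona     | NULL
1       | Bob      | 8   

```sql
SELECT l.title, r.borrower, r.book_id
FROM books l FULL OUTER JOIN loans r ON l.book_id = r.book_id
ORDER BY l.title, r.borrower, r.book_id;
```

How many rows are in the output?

17

FULL OUTER JOIN keeps every row from both sides; unmatched rows get NULL for the other side's columns.
Matching on l.book_id = r.book_id. A NULL in a compared column never satisfies the condition.
Matched pairs: 4; unmatched l rows kept: 7; unmatched r rows kept: 6.
Total: 4 matched + 13 padded = 17 rows.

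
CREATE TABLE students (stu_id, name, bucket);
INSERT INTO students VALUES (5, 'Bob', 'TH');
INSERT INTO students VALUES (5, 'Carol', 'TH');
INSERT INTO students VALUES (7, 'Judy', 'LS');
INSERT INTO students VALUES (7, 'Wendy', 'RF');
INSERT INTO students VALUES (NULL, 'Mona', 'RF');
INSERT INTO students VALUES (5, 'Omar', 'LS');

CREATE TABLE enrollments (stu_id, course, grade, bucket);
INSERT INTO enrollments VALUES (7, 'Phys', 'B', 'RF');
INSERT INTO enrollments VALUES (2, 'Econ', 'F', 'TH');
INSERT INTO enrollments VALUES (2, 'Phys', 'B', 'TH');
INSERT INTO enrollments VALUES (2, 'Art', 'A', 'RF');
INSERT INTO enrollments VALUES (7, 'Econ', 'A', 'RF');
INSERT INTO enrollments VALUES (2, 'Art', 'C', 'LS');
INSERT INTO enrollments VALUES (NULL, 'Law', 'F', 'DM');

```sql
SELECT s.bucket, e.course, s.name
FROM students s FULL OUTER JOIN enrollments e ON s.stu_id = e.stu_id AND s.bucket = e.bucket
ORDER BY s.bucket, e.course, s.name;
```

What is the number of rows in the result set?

12

FULL OUTER JOIN keeps every row from both sides; unmatched rows get NULL for the other side's columns.
Matching on s.stu_id = e.stu_id AND s.bucket = e.bucket. A NULL in a compared column never satisfies the condition.
- s[0] stu_id=5, bucket=TH → no match; kept with NULLs on the e side.
- s[1] stu_id=5, bucket=TH → no match; kept with NULLs on the e side.
- s[2] stu_id=7, bucket=LS → no match; kept with NULLs on the e side.
- s[3] stu_id=7, bucket=RF → 2 match(es) in e → 2 row(s).
- s[4] stu_id=NULL, bucket=RF → no match; kept with NULLs on the e side.
- s[5] stu_id=5, bucket=LS → no match; kept with NULLs on the e side.
- plus 5 unmatched e row(s), each kept with NULL s columns.
Total: 2 matched + 10 padded = 12 rows.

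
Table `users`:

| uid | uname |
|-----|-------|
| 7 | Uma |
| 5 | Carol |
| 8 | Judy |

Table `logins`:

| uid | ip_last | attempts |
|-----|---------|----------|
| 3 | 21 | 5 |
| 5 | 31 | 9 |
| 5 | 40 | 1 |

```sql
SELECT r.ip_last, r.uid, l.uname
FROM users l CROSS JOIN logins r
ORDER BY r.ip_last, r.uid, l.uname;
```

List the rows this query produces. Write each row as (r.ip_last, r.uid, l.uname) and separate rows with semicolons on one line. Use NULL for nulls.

CROSS JOIN pairs every row of `users` with every row of `logins`: 3 × 3 = 9 rows.

(21, 3, Carol); (21, 3, Judy); (21, 3, Uma); (31, 5, Carol); (31, 5, Judy); (31, 5, Uma); (40, 5, Carol); (40, 5, Judy); (40, 5, Uma)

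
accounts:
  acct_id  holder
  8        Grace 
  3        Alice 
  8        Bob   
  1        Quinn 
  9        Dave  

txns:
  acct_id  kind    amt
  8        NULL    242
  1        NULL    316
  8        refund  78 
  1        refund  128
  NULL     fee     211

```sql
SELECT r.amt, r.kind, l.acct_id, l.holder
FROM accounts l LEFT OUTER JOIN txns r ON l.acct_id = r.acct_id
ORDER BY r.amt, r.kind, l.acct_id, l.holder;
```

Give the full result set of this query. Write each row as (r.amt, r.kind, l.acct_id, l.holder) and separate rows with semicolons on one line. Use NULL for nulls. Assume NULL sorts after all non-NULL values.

LEFT JOIN keeps every row from `accounts`; unmatched rows get NULL for `txns`'s columns.
Matching on l.acct_id = r.acct_id. A NULL in a compared column never satisfies the condition.
Matched pairs: 6; unmatched l rows kept: 2.

(78, refund, 8, Bob); (78, refund, 8, Grace); (128, refund, 1, Quinn); (242, NULL, 8, Bob); (242, NULL, 8, Grace); (316, NULL, 1, Quinn); (NULL, NULL, 3, Alice); (NULL, NULL, 9, Dave)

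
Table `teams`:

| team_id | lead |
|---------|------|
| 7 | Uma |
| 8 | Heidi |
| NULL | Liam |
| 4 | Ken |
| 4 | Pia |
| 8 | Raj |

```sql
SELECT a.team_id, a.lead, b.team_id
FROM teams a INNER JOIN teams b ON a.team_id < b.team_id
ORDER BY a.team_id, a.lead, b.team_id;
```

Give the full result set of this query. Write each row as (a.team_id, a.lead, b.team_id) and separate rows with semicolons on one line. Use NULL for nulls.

INNER JOIN keeps only pairs where the ON condition holds.
Matching on a.team_id < b.team_id. A NULL in a compared column never satisfies the condition.
- a (team_id=7) pairs with 2 row(s) of b.
- a (team_id=8) has no partner → excluded.
- a (team_id=NULL) has no partner → excluded.
- a (team_id=4) pairs with 3 row(s) of b.
- a (team_id=4) pairs with 3 row(s) of b.
- a (team_id=8) has no partner → excluded.
After projecting and ordering:
a.team_id | a.lead | b.team_id
4 | Ken | 7
4 | Ken | 8
4 | Ken | 8
4 | Pia | 7
4 | Pia | 8
4 | Pia | 8
7 | Uma | 8
7 | Uma | 8

(4, Ken, 7); (4, Ken, 8); (4, Ken, 8); (4, Pia, 7); (4, Pia, 8); (4, Pia, 8); (7, Uma, 8); (7, Uma, 8)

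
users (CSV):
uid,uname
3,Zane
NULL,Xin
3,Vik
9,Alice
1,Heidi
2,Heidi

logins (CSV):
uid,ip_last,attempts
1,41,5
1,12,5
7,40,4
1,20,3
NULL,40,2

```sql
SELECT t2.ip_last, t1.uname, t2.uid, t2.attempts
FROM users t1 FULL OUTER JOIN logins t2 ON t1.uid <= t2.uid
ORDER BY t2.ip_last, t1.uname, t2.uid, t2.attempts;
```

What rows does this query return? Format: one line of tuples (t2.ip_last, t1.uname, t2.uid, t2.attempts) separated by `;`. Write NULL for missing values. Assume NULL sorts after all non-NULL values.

(12, Heidi, 1, 5); (20, Heidi, 1, 3); (40, Heidi, 7, 4); (40, Heidi, 7, 4); (40, Vik, 7, 4); (40, Zane, 7, 4); (40, NULL, NULL, 2); (41, Heidi, 1, 5); (NULL, Alice, NULL, NULL); (NULL, Xin, NULL, NULL)

FULL OUTER JOIN keeps every row from both sides; unmatched rows get NULL for the other side's columns.
Matching on t1.uid <= t2.uid. A NULL in a compared column never satisfies the condition.
- t1 (uid=3) pairs with 1 row(s) of t2.
- t1 (uid=NULL) has no partner → padded with NULL.
- t1 (uid=3) pairs with 1 row(s) of t2.
- t1 (uid=9) has no partner → padded with NULL.
- t1 (uid=1) pairs with 4 row(s) of t2.
- t1 (uid=2) pairs with 1 row(s) of t2.
- 1 row(s) from t2 found no t1 partner → padded with NULL.
After projecting and ordering:
t2.ip_last | t1.uname | t2.uid | t2.attempts
12 | Heidi | 1 | 5
20 | Heidi | 1 | 3
40 | Heidi | 7 | 4
40 | Heidi | 7 | 4
40 | Vik | 7 | 4
40 | Zane | 7 | 4
40 | NULL | NULL | 2
41 | Heidi | 1 | 5
NULL | Alice | NULL | NULL
NULL | Xin | NULL | NULL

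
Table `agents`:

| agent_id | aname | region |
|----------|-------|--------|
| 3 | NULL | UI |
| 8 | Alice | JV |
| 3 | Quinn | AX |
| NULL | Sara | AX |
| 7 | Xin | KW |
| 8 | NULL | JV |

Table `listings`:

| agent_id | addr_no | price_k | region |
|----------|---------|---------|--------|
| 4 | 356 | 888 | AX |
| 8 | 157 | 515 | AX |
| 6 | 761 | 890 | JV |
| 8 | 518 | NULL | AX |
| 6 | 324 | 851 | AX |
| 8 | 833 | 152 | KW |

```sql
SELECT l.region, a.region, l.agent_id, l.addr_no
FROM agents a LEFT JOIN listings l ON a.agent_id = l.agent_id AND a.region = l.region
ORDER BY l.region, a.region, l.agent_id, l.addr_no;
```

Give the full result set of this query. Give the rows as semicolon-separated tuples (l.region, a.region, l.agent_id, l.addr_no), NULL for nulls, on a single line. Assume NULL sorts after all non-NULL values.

(NULL, AX, NULL, NULL); (NULL, AX, NULL, NULL); (NULL, JV, NULL, NULL); (NULL, JV, NULL, NULL); (NULL, KW, NULL, NULL); (NULL, UI, NULL, NULL)

LEFT JOIN keeps every row from `agents`; unmatched rows get NULL for `listings`'s columns.
Matching on a.agent_id = l.agent_id AND a.region = l.region. A NULL in a compared column never satisfies the condition.
Matched pairs: 0; unmatched a rows kept: 6.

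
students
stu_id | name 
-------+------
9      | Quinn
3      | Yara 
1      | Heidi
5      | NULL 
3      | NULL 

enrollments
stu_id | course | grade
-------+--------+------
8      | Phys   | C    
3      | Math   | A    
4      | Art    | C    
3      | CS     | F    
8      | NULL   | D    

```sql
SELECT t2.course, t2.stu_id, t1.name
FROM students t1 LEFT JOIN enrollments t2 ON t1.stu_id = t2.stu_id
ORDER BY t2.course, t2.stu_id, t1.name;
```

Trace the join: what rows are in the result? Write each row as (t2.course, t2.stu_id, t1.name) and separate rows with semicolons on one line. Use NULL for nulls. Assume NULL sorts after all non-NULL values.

LEFT JOIN keeps every row from `students`; unmatched rows get NULL for `enrollments`'s columns.
Matching on t1.stu_id = t2.stu_id.
Matched pairs: 4; unmatched t1 rows kept: 3.

(CS, 3, Yara); (CS, 3, NULL); (Math, 3, Yara); (Math, 3, NULL); (NULL, NULL, Heidi); (NULL, NULL, Quinn); (NULL, NULL, NULL)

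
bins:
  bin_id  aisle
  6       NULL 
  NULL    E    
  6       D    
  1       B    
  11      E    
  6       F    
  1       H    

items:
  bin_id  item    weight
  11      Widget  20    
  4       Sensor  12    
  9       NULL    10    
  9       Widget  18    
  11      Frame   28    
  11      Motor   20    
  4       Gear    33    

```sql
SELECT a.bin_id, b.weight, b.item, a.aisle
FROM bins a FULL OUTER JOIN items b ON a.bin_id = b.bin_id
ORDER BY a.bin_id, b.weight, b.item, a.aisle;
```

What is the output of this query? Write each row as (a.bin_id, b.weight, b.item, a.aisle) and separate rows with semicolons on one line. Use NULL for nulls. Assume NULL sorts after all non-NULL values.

(1, NULL, NULL, B); (1, NULL, NULL, H); (6, NULL, NULL, D); (6, NULL, NULL, F); (6, NULL, NULL, NULL); (11, 20, Motor, E); (11, 20, Widget, E); (11, 28, Frame, E); (NULL, 10, NULL, NULL); (NULL, 12, Sensor, NULL); (NULL, 18, Widget, NULL); (NULL, 33, Gear, NULL); (NULL, NULL, NULL, E)

FULL OUTER JOIN keeps every row from both sides; unmatched rows get NULL for the other side's columns.
Matching on a.bin_id = b.bin_id. A NULL in a compared column never satisfies the condition.
- a[0] bin_id=6 → no match; kept with NULLs on the b side.
- a[1] bin_id=NULL → no match; kept with NULLs on the b side.
- a[2] bin_id=6 → no match; kept with NULLs on the b side.
- a[3] bin_id=1 → no match; kept with NULLs on the b side.
- a[4] bin_id=11 → 3 match(es) in b → 3 row(s).
- a[5] bin_id=6 → no match; kept with NULLs on the b side.
- a[6] bin_id=1 → no match; kept with NULLs on the b side.
- 4 row(s) from b found no a partner → padded with NULL.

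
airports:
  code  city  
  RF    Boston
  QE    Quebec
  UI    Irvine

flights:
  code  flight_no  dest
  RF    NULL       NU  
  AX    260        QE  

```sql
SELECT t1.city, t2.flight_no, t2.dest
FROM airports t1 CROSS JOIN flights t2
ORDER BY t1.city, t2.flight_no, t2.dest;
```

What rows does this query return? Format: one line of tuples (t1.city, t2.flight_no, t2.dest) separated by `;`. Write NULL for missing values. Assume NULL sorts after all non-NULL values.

(Boston, 260, QE); (Boston, NULL, NU); (Irvine, 260, QE); (Irvine, NULL, NU); (Quebec, 260, QE); (Quebec, NULL, NU)

CROSS JOIN pairs every row of `airports` with every row of `flights`: 3 × 2 = 6 rows.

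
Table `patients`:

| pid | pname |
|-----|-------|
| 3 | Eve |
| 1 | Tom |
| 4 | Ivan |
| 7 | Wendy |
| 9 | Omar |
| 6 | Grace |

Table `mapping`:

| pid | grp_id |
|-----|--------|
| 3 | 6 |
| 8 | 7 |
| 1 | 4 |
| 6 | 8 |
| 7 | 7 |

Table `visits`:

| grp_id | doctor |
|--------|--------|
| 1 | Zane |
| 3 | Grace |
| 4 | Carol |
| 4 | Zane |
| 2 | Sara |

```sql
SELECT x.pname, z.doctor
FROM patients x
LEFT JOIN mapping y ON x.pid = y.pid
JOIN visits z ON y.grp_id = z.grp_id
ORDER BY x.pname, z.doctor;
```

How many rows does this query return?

2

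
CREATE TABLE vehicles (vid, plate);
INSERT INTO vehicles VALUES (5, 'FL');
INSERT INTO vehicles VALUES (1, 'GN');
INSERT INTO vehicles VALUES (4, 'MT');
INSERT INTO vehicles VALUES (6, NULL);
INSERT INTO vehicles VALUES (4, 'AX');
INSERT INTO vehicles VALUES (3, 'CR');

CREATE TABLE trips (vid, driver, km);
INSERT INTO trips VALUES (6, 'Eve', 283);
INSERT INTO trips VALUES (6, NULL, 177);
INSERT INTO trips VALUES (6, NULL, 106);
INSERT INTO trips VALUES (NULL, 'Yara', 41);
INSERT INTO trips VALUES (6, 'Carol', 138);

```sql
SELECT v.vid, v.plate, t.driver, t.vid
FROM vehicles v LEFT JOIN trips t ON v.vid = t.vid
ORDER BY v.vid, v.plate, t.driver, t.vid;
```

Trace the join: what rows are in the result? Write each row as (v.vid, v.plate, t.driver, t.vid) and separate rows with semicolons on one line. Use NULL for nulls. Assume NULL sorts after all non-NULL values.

LEFT JOIN keeps every row from `vehicles`; unmatched rows get NULL for `trips`'s columns.
Matching on v.vid = t.vid. A NULL in a compared column never satisfies the condition.
- v[0] vid=5 → no match; kept with NULLs on the t side.
- v[1] vid=1 → no match; kept with NULLs on the t side.
- v[2] vid=4 → no match; kept with NULLs on the t side.
- v[3] vid=6 → 4 match(es) in t → 4 row(s).
- v[4] vid=4 → no match; kept with NULLs on the t side.
- v[5] vid=3 → no match; kept with NULLs on the t side.
After projecting and ordering:
v.vid | v.plate | t.driver | t.vid
1 | GN | NULL | NULL
3 | CR | NULL | NULL
4 | AX | NULL | NULL
4 | MT | NULL | NULL
5 | FL | NULL | NULL
6 | NULL | Carol | 6
6 | NULL | Eve | 6
6 | NULL | NULL | 6
6 | NULL | NULL | 6

(1, GN, NULL, NULL); (3, CR, NULL, NULL); (4, AX, NULL, NULL); (4, MT, NULL, NULL); (5, FL, NULL, NULL); (6, NULL, Carol, 6); (6, NULL, Eve, 6); (6, NULL, NULL, 6); (6, NULL, NULL, 6)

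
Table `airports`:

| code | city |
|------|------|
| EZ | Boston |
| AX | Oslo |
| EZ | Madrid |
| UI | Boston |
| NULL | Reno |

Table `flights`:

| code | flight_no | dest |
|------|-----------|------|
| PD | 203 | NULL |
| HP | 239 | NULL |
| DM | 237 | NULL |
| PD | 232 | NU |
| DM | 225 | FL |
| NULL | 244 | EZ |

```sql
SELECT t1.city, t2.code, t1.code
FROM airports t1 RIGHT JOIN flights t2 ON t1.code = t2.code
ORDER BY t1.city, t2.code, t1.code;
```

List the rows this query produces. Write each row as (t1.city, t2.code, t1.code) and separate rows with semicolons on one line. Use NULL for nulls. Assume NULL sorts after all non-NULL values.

(NULL, DM, NULL); (NULL, DM, NULL); (NULL, HP, NULL); (NULL, PD, NULL); (NULL, PD, NULL); (NULL, NULL, NULL)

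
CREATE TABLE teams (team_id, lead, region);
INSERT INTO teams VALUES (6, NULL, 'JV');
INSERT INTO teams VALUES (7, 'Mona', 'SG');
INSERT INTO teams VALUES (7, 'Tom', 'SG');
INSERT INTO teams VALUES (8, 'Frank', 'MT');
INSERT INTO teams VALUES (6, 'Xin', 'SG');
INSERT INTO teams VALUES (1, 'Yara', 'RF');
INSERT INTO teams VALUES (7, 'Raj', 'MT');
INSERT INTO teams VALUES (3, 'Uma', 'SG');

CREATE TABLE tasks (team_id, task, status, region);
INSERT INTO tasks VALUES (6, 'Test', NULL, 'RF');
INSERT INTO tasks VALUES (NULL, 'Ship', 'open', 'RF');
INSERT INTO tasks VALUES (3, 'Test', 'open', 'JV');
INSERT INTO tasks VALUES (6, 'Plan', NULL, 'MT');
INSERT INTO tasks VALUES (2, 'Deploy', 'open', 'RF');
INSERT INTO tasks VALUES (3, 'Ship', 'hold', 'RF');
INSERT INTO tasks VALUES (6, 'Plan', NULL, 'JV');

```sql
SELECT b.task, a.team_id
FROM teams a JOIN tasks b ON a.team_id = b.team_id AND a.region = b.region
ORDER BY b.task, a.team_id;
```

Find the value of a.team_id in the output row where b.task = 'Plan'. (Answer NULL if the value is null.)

6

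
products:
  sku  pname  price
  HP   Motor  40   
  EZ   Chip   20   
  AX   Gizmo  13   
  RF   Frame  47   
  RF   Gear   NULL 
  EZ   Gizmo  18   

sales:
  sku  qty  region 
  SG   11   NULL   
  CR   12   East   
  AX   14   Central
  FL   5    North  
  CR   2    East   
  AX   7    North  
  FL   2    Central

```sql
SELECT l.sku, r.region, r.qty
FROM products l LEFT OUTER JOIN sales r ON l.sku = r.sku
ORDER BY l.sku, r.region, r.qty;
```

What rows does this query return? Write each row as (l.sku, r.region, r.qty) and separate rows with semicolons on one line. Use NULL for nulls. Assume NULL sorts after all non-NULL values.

(AX, Central, 14); (AX, North, 7); (EZ, NULL, NULL); (EZ, NULL, NULL); (HP, NULL, NULL); (RF, NULL, NULL); (RF, NULL, NULL)

LEFT JOIN keeps every row from `products`; unmatched rows get NULL for `sales`'s columns.
Matching on l.sku = r.sku.
Matched pairs: 2; unmatched l rows kept: 5.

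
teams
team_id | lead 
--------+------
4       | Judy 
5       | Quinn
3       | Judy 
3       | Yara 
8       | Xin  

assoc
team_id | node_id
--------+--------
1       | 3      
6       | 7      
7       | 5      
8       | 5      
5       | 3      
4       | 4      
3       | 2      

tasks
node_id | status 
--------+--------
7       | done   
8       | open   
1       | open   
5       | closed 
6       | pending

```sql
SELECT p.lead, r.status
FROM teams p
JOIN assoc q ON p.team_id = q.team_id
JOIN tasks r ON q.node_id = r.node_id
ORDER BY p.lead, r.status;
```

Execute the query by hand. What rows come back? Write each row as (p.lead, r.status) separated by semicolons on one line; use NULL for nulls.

Joins associate left-to-right: teams INNER JOIN assoc on team_id gives 5 intermediate row(s).
Then INNER JOIN `tasks r` on node_id: keep only rows whose q.node_id appears in r.

(Xin, closed)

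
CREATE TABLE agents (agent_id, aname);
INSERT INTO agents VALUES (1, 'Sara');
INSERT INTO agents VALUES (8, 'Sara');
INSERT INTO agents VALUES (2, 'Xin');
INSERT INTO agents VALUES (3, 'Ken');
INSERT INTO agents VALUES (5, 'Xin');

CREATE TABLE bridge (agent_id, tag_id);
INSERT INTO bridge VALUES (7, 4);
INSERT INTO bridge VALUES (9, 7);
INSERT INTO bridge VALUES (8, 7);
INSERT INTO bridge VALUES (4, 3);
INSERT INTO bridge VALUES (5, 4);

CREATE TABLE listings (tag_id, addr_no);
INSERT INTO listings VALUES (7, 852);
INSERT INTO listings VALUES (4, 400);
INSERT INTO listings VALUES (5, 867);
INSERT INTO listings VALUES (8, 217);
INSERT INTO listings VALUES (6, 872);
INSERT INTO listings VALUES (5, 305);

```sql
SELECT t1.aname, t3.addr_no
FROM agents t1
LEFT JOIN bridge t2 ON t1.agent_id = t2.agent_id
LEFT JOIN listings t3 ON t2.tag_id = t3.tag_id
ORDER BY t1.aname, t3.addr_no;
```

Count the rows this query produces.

Step 1 — t1 LEFT JOIN t2 on agent_id → 5 row(s).
Then LEFT JOIN `listings t3` on tag_id: each of those 5 rows is kept; rows whose t2.tag_id has no match in t3 get NULL for t3's columns.
Result: 5 row(s).

5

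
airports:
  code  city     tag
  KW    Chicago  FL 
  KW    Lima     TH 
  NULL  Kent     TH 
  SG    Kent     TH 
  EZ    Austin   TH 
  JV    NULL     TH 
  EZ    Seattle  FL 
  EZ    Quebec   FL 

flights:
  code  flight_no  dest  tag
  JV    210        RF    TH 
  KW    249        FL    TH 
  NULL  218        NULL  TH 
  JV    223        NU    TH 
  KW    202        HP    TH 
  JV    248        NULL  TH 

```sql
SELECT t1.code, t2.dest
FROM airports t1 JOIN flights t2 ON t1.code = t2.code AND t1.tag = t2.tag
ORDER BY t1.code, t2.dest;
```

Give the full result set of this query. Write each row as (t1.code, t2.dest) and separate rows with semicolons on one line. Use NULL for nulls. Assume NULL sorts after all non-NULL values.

(JV, NU); (JV, RF); (JV, NULL); (KW, FL); (KW, HP)

INNER JOIN keeps only pairs where the ON condition holds.
Matching on t1.code = t2.code AND t1.tag = t2.tag. A NULL in a compared column never satisfies the condition.
- code=KW, tag=FL: no matching t2 row, dropped.
- code=KW, tag=TH: 2 matching t2 row(s), so 2 row(s) emitted.
- code=NULL, tag=TH: no matching t2 row, dropped.
- code=SG, tag=TH: no matching t2 row, dropped.
- code=EZ, tag=TH: no matching t2 row, dropped.
- code=JV, tag=TH: 3 matching t2 row(s), so 3 row(s) emitted.
- code=EZ, tag=FL: no matching t2 row, dropped.
- code=EZ, tag=FL: no matching t2 row, dropped.
After projecting and ordering:
t1.code | t2.dest
JV | NU
JV | RF
JV | NULL
KW | FL
KW | HP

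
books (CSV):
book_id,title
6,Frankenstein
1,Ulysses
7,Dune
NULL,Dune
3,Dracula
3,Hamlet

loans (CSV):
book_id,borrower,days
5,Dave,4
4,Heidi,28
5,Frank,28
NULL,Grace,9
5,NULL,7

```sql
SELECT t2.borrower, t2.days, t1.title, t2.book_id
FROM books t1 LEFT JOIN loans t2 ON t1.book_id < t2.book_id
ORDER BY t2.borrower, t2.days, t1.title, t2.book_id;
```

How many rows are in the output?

LEFT JOIN keeps every row from `books`; unmatched rows get NULL for `loans`'s columns.
Matching on t1.book_id < t2.book_id. A NULL in a compared column never satisfies the condition.
Matched pairs: 12; unmatched t1 rows kept: 3.
Total: 12 matched + 3 padded = 15 rows.

15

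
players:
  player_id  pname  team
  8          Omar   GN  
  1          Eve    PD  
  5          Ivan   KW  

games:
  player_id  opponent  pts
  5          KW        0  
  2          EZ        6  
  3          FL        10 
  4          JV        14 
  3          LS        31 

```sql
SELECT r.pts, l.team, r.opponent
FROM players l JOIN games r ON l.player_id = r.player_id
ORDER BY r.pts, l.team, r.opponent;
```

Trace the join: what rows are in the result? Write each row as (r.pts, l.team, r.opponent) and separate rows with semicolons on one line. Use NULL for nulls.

INNER JOIN keeps only pairs where the ON condition holds.
Matching on l.player_id = r.player_id.
- player_id=8: no matching r row, dropped.
- player_id=1: no matching r row, dropped.
- player_id=5: 1 matching r row(s), so 1 row(s) emitted.
After projecting and ordering:
r.pts | l.team | r.opponent
0 | KW | KW

(0, KW, KW)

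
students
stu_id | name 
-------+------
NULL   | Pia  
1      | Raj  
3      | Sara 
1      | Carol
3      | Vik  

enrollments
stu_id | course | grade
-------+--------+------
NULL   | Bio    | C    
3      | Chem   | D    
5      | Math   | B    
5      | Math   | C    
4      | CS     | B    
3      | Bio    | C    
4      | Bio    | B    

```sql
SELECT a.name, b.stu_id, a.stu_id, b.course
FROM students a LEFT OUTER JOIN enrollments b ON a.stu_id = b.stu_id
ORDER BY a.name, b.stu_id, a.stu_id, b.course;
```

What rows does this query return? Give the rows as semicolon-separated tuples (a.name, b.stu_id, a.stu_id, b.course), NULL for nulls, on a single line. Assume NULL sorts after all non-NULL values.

(Carol, NULL, 1, NULL); (Pia, NULL, NULL, NULL); (Raj, NULL, 1, NULL); (Sara, 3, 3, Bio); (Sara, 3, 3, Chem); (Vik, 3, 3, Bio); (Vik, 3, 3, Chem)

LEFT JOIN keeps every row from `students`; unmatched rows get NULL for `enrollments`'s columns.
Matching on a.stu_id = b.stu_id. A NULL in a compared column never satisfies the condition.
- a (stu_id=NULL) has no partner → padded with NULL.
- a (stu_id=1) has no partner → padded with NULL.
- a (stu_id=3) pairs with 2 row(s) of b.
- a (stu_id=1) has no partner → padded with NULL.
- a (stu_id=3) pairs with 2 row(s) of b.
After projecting and ordering:
a.name | b.stu_id | a.stu_id | b.course
Carol | NULL | 1 | NULL
Pia | NULL | NULL | NULL
Raj | NULL | 1 | NULL
Sara | 3 | 3 | Bio
Sara | 3 | 3 | Chem
Vik | 3 | 3 | Bio
Vik | 3 | 3 | Chem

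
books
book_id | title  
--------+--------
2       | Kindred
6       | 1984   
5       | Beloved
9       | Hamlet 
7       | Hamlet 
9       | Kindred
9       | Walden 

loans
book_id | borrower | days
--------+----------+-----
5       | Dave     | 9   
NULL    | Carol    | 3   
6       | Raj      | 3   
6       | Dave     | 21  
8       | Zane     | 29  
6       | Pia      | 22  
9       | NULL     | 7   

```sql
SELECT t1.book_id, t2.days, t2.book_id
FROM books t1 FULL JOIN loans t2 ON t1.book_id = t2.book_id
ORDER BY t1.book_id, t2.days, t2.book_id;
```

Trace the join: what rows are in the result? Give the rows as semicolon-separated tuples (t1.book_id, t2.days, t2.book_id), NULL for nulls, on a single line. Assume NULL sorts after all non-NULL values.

(2, NULL, NULL); (5, 9, 5); (6, 3, 6); (6, 21, 6); (6, 22, 6); (7, NULL, NULL); (9, 7, 9); (9, 7, 9); (9, 7, 9); (NULL, 3, NULL); (NULL, 29, 8)

FULL OUTER JOIN keeps every row from both sides; unmatched rows get NULL for the other side's columns.
Matching on t1.book_id = t2.book_id. A NULL in a compared column never satisfies the condition.
Matched pairs: 7; unmatched t1 rows kept: 2; unmatched t2 rows kept: 2.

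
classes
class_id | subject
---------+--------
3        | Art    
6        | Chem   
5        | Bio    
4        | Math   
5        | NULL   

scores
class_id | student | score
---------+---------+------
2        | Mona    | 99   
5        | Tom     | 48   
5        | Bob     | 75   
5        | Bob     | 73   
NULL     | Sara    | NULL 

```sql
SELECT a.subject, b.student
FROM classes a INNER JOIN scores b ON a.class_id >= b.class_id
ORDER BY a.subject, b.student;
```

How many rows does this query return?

14

INNER JOIN keeps only pairs where the ON condition holds.
Matching on a.class_id >= b.class_id. A NULL in a compared column never satisfies the condition.
- class_id=3: 1 matching b row(s), so 1 row(s) emitted.
- class_id=6: 4 matching b row(s), so 4 row(s) emitted.
- class_id=5: 4 matching b row(s), so 4 row(s) emitted.
- class_id=4: 1 matching b row(s), so 1 row(s) emitted.
- class_id=5: 4 matching b row(s), so 4 row(s) emitted.
Total: 14 rows.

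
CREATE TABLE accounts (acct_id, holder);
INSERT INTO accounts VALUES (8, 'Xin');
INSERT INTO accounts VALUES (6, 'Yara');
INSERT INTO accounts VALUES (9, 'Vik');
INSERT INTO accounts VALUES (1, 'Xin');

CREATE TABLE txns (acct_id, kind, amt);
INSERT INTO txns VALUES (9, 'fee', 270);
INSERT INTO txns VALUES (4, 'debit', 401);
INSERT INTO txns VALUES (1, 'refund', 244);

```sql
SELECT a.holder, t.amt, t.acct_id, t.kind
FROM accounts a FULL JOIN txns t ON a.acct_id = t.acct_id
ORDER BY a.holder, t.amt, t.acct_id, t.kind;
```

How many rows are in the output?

5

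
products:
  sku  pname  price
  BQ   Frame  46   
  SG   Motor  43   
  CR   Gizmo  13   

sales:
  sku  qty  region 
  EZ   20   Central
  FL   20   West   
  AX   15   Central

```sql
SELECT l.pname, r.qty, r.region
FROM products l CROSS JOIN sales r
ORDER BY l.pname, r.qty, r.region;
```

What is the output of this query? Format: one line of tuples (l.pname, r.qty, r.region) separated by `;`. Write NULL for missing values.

(Frame, 15, Central); (Frame, 20, Central); (Frame, 20, West); (Gizmo, 15, Central); (Gizmo, 20, Central); (Gizmo, 20, West); (Motor, 15, Central); (Motor, 20, Central); (Motor, 20, West)

CROSS JOIN pairs every row of `products` with every row of `sales`: 3 × 3 = 9 rows.
After projecting and ordering:
l.pname | r.qty | r.region
Frame | 15 | Central
Frame | 20 | Central
Frame | 20 | West
Gizmo | 15 | Central
Gizmo | 20 | Central
Gizmo | 20 | West
Motor | 15 | Central
Motor | 20 | Central
Motor | 20 | West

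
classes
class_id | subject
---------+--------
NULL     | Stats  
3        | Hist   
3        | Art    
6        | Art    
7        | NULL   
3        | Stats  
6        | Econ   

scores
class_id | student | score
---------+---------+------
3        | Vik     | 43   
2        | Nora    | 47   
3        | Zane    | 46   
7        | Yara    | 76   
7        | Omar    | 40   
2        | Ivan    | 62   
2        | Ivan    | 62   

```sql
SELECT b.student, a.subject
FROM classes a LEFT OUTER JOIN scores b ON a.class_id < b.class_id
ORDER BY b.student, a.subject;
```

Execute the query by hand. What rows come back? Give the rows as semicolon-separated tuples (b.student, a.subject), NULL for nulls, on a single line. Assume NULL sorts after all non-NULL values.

LEFT JOIN keeps every row from `classes`; unmatched rows get NULL for `scores`'s columns.
Matching on a.class_id < b.class_id. A NULL in a compared column never satisfies the condition.
Matched pairs: 10; unmatched a rows kept: 2.

(Omar, Art); (Omar, Art); (Omar, Econ); (Omar, Hist); (Omar, Stats); (Yara, Art); (Yara, Art); (Yara, Econ); (Yara, Hist); (Yara, Stats); (NULL, Stats); (NULL, NULL)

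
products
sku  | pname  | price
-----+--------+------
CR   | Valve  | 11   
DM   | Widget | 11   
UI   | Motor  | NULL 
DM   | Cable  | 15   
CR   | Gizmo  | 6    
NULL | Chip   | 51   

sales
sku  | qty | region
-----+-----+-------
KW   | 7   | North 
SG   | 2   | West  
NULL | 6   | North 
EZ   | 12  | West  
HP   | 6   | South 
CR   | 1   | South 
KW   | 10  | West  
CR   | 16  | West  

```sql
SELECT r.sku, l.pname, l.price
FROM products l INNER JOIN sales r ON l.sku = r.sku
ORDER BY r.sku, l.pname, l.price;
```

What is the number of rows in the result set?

4

INNER JOIN keeps only pairs where the ON condition holds.
Matching on l.sku = r.sku. A NULL in a compared column never satisfies the condition.
- l row (sku=CR): matches 2 r row(s) → 2 output row(s).
- l row (sku=DM): no match → dropped.
- l row (sku=UI): no match → dropped.
- l row (sku=DM): no match → dropped.
- l row (sku=CR): matches 2 r row(s) → 2 output row(s).
- l row (sku=NULL): no match → dropped.
Total: 4 rows.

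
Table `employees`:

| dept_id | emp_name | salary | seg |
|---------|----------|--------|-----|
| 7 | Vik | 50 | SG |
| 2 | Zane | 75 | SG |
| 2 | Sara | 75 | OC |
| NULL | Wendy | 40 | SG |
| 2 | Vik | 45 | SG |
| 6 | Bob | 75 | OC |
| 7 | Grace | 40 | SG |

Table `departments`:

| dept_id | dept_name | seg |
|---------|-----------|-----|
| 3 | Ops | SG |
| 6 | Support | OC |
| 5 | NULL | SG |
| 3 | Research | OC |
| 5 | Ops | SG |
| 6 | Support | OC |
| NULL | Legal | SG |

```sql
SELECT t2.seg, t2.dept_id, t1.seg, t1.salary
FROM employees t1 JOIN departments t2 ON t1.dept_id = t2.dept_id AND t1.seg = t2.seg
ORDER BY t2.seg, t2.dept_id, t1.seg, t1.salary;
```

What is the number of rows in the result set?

INNER JOIN keeps only pairs where the ON condition holds.
Matching on t1.dept_id = t2.dept_id AND t1.seg = t2.seg. A NULL in a compared column never satisfies the condition.
Matched pairs: 2.
Total: 2 rows.

2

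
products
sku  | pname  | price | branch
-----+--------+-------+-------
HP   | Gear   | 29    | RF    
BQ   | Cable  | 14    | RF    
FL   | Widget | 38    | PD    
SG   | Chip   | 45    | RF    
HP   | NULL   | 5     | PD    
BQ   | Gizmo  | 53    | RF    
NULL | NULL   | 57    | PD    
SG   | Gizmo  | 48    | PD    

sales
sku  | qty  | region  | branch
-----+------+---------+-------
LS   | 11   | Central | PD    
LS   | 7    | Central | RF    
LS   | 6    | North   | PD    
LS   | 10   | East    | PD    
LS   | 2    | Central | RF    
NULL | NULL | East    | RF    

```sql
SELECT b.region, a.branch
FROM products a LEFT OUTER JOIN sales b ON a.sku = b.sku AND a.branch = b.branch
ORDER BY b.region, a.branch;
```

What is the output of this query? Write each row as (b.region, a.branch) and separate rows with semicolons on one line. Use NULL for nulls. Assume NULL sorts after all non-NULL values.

(NULL, PD); (NULL, PD); (NULL, PD); (NULL, PD); (NULL, RF); (NULL, RF); (NULL, RF); (NULL, RF)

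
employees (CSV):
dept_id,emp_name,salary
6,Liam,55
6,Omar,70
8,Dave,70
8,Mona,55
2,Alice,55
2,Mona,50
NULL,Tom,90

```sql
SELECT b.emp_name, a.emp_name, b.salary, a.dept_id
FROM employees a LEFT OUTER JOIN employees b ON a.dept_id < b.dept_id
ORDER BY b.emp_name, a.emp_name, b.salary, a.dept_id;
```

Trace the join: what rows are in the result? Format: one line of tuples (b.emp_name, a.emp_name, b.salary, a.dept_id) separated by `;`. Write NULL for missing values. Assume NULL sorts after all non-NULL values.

LEFT JOIN keeps every row from `employees a`; unmatched rows get NULL for `employees b`'s columns.
Matching on a.dept_id < b.dept_id. A NULL in a compared column never satisfies the condition.
Matched pairs: 12; unmatched a rows kept: 3.

(Dave, Alice, 70, 2); (Dave, Liam, 70, 6); (Dave, Mona, 70, 2); (Dave, Omar, 70, 6); (Liam, Alice, 55, 2); (Liam, Mona, 55, 2); (Mona, Alice, 55, 2); (Mona, Liam, 55, 6); (Mona, Mona, 55, 2); (Mona, Omar, 55, 6); (Omar, Alice, 70, 2); (Omar, Mona, 70, 2); (NULL, Dave, NULL, 8); (NULL, Mona, NULL, 8); (NULL, Tom, NULL, NULL)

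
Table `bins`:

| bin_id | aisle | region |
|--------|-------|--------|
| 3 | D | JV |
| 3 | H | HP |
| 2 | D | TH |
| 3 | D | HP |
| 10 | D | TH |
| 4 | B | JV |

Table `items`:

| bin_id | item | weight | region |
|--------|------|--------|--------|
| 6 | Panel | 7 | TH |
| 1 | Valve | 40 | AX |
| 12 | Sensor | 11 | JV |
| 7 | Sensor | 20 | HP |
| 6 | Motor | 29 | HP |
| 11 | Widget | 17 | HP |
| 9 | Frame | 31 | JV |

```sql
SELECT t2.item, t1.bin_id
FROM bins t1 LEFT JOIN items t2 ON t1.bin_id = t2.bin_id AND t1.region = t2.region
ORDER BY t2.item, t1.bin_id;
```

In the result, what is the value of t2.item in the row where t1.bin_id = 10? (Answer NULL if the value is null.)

LEFT JOIN keeps every row from `bins`; unmatched rows get NULL for `items`'s columns.
Matching on t1.bin_id = t2.bin_id AND t1.region = t2.region.
- t1 row (bin_id=3, region=JV): no match → kept, t2 columns NULL.
- t1 row (bin_id=3, region=HP): no match → kept, t2 columns NULL.
- t1 row (bin_id=2, region=TH): no match → kept, t2 columns NULL.
- t1 row (bin_id=3, region=HP): no match → kept, t2 columns NULL.
- t1 row (bin_id=10, region=TH): no match → kept, t2 columns NULL.
- t1 row (bin_id=4, region=JV): no match → kept, t2 columns NULL.

NULL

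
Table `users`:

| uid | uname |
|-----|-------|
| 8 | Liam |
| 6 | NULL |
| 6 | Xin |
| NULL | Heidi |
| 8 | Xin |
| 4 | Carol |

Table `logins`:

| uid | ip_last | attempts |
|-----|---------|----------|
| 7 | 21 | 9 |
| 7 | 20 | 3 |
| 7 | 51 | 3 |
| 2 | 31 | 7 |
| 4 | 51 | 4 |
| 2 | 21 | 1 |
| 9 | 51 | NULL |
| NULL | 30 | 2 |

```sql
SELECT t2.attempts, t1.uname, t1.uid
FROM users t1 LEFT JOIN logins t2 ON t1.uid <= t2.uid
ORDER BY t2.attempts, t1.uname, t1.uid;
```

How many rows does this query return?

16

LEFT JOIN keeps every row from `users`; unmatched rows get NULL for `logins`'s columns.
Matching on t1.uid <= t2.uid. A NULL in a compared column never satisfies the condition.
- t1 (uid=8) pairs with 1 row(s) of t2.
- t1 (uid=6) pairs with 4 row(s) of t2.
- t1 (uid=6) pairs with 4 row(s) of t2.
- t1 (uid=NULL) has no partner → padded with NULL.
- t1 (uid=8) pairs with 1 row(s) of t2.
- t1 (uid=4) pairs with 5 row(s) of t2.
Total: 15 matched + 1 padded = 16 rows.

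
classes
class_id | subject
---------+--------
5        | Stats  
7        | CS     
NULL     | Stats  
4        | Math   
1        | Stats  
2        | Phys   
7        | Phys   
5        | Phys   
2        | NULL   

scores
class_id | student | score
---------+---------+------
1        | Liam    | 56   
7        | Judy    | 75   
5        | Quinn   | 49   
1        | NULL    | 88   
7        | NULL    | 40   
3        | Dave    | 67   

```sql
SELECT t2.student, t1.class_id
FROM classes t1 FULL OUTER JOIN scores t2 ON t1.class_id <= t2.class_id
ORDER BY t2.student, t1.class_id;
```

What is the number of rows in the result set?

28

FULL OUTER JOIN keeps every row from both sides; unmatched rows get NULL for the other side's columns.
Matching on t1.class_id <= t2.class_id. A NULL in a compared column never satisfies the condition.
- t1[0] class_id=5 → 3 match(es) in t2 → 3 row(s).
- t1[1] class_id=7 → 2 match(es) in t2 → 2 row(s).
- t1[2] class_id=NULL → no match; kept with NULLs on the t2 side.
- t1[3] class_id=4 → 3 match(es) in t2 → 3 row(s).
- t1[4] class_id=1 → 6 match(es) in t2 → 6 row(s).
- t1[5] class_id=2 → 4 match(es) in t2 → 4 row(s).
- t1[6] class_id=7 → 2 match(es) in t2 → 2 row(s).
- t1[7] class_id=5 → 3 match(es) in t2 → 3 row(s).
- t1[8] class_id=2 → 4 match(es) in t2 → 4 row(s).
Total: 27 matched + 1 padded = 28 rows.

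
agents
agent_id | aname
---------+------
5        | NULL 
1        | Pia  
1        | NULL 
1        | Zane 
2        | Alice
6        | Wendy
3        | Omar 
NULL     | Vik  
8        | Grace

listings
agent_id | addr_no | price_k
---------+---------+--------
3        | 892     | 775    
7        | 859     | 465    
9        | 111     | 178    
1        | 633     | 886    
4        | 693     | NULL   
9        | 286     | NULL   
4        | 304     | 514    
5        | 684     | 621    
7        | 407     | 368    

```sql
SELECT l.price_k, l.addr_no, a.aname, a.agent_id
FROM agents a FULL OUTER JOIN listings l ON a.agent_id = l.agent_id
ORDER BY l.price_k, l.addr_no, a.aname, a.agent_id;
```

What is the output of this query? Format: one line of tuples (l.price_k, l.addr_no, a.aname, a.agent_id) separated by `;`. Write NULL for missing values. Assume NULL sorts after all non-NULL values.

(178, 111, NULL, NULL); (368, 407, NULL, NULL); (465, 859, NULL, NULL); (514, 304, NULL, NULL); (621, 684, NULL, 5); (775, 892, Omar, 3); (886, 633, Pia, 1); (886, 633, Zane, 1); (886, 633, NULL, 1); (NULL, 286, NULL, NULL); (NULL, 693, NULL, NULL); (NULL, NULL, Alice, 2); (NULL, NULL, Grace, 8); (NULL, NULL, Vik, NULL); (NULL, NULL, Wendy, 6)

FULL OUTER JOIN keeps every row from both sides; unmatched rows get NULL for the other side's columns.
Matching on a.agent_id = l.agent_id. A NULL in a compared column never satisfies the condition.
- agent_id=5: 1 matching l row(s), so 1 row(s) emitted.
- agent_id=1: 1 matching l row(s), so 1 row(s) emitted.
- agent_id=1: 1 matching l row(s), so 1 row(s) emitted.
- agent_id=1: 1 matching l row(s), so 1 row(s) emitted.
- agent_id=2: no l row matches, row kept with l columns NULL.
- agent_id=6: no l row matches, row kept with l columns NULL.
- agent_id=3: 1 matching l row(s), so 1 row(s) emitted.
- agent_id=NULL: no l row matches, row kept with l columns NULL.
- agent_id=8: no l row matches, row kept with l columns NULL.
- 6 row(s) from l found no a partner → padded with NULL.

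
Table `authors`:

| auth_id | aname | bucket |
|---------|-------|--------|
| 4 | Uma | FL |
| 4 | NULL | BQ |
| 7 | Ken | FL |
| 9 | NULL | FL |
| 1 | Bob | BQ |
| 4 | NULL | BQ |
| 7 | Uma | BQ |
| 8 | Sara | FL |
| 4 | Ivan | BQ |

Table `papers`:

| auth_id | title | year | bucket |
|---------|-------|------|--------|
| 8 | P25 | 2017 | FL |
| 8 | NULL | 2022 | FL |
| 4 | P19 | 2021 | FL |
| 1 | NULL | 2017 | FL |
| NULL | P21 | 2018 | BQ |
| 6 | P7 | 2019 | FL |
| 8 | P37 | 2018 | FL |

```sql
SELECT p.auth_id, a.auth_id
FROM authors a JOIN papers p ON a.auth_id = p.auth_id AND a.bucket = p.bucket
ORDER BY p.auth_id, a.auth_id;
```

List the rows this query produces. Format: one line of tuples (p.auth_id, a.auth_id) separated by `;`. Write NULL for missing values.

INNER JOIN keeps only pairs where the ON condition holds.
Matching on a.auth_id = p.auth_id AND a.bucket = p.bucket. A NULL in a compared column never satisfies the condition.
- a (auth_id=4, bucket=FL) pairs with 1 row(s) of p.
- a (auth_id=4, bucket=BQ) has no partner → excluded.
- a (auth_id=7, bucket=FL) has no partner → excluded.
- a (auth_id=9, bucket=FL) has no partner → excluded.
- a (auth_id=1, bucket=BQ) has no partner → excluded.
- a (auth_id=4, bucket=BQ) has no partner → excluded.
- a (auth_id=7, bucket=BQ) has no partner → excluded.
- a (auth_id=8, bucket=FL) pairs with 3 row(s) of p.
- a (auth_id=4, bucket=BQ) has no partner → excluded.
After projecting and ordering:
p.auth_id | a.auth_id
4 | 4
8 | 8
8 | 8
8 | 8

(4, 4); (8, 8); (8, 8); (8, 8)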